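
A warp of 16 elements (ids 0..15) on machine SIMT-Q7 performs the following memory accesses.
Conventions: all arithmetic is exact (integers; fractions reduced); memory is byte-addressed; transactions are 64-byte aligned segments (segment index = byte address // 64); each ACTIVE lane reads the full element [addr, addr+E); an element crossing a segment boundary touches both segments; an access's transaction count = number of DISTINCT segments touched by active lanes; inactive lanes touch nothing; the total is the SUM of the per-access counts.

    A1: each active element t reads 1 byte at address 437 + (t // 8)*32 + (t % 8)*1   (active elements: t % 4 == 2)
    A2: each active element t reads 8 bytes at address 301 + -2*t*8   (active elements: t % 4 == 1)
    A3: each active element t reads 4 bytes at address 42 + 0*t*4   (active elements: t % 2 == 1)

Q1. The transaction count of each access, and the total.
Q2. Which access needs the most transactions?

A1: 2 transactions
A2: 4 transactions
A3: 1 transaction

Answer: 2,4,1; total 7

Answer: A2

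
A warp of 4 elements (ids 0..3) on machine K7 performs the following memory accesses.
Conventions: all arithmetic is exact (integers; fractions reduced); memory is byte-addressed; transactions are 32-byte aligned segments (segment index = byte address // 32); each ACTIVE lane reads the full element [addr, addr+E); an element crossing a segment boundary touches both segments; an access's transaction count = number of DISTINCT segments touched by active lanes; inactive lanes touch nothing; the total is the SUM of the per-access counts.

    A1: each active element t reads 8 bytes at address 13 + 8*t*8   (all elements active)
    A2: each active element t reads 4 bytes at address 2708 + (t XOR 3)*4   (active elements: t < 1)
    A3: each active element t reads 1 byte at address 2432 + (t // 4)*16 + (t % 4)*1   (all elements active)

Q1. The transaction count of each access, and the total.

A1: 4 transactions
A2: 1 transaction
A3: 1 transaction

Answer: 4,1,1; total 6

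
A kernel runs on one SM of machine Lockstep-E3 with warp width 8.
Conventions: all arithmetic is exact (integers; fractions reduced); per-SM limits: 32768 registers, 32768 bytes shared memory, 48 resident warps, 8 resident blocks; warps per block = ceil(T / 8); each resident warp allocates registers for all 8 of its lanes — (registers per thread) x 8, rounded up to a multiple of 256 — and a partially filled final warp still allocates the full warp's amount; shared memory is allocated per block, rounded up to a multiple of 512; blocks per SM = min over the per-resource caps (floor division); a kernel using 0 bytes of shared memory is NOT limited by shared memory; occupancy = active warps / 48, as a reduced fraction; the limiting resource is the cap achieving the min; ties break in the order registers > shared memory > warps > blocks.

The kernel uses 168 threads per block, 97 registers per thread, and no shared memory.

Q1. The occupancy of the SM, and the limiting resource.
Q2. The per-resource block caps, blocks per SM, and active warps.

Answer: occupancy 7/16, limited by registers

registers: 1 block
shared memory: no limit (kernel uses none)
warps: 2 blocks
blocks: 8 blocks

Answer: 1 block, 21 active warps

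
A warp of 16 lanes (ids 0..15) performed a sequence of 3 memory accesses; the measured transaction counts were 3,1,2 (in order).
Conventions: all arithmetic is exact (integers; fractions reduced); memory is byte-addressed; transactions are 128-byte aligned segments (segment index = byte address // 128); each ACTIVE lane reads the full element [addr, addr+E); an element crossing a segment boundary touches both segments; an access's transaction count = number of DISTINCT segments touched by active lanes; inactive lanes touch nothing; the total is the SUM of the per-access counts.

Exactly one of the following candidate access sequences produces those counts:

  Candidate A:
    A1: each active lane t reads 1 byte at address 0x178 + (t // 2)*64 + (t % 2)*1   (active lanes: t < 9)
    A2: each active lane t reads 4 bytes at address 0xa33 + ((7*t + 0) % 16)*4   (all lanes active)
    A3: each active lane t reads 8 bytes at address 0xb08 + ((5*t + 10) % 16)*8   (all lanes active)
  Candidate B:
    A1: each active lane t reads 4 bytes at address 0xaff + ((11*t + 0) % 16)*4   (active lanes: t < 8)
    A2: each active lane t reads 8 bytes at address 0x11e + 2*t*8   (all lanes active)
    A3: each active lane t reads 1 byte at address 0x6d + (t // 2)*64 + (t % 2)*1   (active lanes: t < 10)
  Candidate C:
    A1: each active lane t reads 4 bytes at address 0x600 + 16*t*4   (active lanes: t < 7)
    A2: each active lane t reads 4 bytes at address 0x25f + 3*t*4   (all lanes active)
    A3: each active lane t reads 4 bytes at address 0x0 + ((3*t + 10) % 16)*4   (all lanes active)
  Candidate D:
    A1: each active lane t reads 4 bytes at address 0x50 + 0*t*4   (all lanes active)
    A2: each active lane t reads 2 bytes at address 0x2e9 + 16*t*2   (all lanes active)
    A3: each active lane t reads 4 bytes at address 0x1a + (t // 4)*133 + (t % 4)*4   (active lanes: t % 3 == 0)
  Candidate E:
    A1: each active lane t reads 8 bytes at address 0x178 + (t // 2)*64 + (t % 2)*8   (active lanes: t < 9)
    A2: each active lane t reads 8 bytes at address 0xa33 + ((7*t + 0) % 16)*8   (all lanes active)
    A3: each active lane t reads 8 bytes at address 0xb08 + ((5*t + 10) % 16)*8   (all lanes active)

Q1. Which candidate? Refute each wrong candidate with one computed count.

B: A1 gives 2 transactions, not 3
C: A1 gives 4 transactions, not 3
D: A1 gives 1 transaction, not 3
E: A2 gives 2 transactions, not 1
A: all counts match (3,1,2)

Answer: A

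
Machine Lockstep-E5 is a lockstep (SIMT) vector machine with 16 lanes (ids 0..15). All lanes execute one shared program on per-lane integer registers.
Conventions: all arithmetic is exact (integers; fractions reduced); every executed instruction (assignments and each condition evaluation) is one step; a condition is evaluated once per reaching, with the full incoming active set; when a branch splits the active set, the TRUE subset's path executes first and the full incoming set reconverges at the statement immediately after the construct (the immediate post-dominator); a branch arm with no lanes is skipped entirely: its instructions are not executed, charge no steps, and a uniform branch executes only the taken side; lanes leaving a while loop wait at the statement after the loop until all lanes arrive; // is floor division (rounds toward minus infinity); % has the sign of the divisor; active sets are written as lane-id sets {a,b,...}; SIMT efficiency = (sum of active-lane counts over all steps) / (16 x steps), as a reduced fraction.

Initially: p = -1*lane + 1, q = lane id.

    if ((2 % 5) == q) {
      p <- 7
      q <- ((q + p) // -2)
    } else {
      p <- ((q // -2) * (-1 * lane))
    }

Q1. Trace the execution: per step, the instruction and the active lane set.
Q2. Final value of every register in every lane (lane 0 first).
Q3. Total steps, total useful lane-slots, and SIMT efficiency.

step 0: eval ((2 % 5) == q)          {0,1,2,3,4,5,6,7,8,9,10,11,12,13,14,15}
step 1: p <- 7                       {2}
step 2: q <- ((q + p) // -2)         {2}
step 3: p <- ((q // -2) * (-1 * lane)) {0,1,3,4,5,6,7,8,9,10,11,12,13,14,15}

Answer: 4 steps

p: 0,1,7,6,8,15,18,28,32,45,50,66,72,91,98,120
q: 0,1,-5,3,4,5,6,7,8,9,10,11,12,13,14,15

steps = 4; useful = 33; efficiency = 33/64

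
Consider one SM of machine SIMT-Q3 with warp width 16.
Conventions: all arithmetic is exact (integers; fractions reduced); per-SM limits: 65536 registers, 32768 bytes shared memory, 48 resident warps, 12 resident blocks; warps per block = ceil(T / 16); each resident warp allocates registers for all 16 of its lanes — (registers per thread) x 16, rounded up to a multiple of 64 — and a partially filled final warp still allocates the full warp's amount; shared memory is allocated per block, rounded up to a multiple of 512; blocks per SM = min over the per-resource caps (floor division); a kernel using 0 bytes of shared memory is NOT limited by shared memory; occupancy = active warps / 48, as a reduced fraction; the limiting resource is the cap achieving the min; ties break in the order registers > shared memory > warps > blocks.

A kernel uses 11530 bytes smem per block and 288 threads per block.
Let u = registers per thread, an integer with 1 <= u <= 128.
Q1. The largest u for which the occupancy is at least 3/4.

Answer: u = 112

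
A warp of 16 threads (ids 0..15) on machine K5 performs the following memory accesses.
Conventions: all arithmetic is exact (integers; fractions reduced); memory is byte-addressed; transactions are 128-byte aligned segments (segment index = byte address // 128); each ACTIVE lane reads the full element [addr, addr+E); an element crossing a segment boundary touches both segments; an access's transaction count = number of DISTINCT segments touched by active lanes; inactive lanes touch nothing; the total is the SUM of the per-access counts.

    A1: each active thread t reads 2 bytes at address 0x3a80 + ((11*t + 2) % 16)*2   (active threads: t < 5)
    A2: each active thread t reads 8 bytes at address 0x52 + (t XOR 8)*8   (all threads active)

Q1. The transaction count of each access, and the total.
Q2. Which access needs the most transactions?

A1: 1 transaction
A2: 2 transactions

Answer: 1,2; total 3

Answer: A2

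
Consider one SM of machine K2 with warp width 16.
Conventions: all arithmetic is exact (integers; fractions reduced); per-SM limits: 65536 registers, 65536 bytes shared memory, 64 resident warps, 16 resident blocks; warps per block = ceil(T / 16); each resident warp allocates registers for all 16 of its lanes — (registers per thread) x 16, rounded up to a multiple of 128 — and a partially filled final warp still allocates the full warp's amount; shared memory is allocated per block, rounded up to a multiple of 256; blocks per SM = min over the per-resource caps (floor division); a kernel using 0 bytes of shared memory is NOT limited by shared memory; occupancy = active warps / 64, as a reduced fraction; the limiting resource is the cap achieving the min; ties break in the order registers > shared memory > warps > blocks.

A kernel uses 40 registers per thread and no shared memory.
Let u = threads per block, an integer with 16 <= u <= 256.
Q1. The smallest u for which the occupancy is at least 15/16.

Answer: u = 49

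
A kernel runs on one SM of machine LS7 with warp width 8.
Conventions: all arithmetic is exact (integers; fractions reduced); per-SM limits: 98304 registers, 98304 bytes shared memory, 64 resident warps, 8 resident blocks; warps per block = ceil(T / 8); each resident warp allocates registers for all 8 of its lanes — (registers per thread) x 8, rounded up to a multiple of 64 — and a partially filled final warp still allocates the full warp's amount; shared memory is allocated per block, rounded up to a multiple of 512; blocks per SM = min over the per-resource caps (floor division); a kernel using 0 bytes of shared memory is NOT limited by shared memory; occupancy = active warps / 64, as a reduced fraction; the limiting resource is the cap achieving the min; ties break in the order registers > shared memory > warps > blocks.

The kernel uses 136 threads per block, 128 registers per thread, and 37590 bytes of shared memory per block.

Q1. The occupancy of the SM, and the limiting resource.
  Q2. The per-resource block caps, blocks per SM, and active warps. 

Answer: occupancy 17/32, limited by shared memory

registers: 5 blocks
shared memory: 2 blocks
warps: 3 blocks
blocks: 8 blocks

Answer: 2 blocks, 34 active warps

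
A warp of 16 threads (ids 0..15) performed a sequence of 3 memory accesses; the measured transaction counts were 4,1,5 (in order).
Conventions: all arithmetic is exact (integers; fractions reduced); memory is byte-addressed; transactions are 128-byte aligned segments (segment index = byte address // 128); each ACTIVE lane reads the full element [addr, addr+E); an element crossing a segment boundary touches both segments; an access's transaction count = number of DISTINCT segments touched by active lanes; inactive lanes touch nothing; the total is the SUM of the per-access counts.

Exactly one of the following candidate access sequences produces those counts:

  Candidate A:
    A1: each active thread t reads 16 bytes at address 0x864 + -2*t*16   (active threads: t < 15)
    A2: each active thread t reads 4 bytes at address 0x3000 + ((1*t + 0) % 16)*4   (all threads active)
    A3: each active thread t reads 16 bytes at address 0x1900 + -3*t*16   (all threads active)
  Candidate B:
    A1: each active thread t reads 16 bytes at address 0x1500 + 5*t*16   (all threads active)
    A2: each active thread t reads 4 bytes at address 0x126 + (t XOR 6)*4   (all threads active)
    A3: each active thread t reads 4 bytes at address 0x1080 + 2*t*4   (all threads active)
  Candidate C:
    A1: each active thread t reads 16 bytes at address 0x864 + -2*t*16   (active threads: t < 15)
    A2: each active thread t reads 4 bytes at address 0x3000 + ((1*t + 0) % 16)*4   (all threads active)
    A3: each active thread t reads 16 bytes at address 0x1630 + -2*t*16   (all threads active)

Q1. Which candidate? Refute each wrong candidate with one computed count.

A: A3 gives 7 transactions, not 5
B: A1 gives 10 transactions, not 4
C: all counts match (4,1,5)

Answer: C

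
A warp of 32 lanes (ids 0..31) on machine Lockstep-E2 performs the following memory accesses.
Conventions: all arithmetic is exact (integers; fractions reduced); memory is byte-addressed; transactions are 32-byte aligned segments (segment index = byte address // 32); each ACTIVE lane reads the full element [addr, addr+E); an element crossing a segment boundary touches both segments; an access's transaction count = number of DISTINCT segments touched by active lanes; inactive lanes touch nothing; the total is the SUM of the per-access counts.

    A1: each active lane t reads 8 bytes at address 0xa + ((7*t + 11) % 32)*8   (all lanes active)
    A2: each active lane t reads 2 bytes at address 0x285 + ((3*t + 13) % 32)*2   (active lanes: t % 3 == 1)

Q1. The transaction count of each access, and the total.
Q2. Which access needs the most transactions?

A1: 9 transactions
A2: 3 transactions

Answer: 9,3; total 12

Answer: A1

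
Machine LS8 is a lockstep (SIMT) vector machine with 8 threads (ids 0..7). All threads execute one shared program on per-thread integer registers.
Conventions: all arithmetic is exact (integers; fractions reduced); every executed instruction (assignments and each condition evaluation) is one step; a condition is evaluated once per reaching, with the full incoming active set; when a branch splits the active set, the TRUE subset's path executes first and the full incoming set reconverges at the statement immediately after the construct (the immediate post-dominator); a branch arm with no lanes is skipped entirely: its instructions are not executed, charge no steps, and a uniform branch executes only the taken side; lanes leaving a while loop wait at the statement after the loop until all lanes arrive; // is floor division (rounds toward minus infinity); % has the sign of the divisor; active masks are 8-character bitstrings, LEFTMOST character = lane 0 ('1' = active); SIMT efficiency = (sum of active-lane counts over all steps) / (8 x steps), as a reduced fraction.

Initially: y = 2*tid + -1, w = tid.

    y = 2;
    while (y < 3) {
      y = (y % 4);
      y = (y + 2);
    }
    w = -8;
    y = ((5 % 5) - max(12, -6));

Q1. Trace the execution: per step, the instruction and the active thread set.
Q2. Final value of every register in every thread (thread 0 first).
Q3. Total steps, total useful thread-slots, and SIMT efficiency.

step 0: y <- 2                       11111111
step 1: eval (y < 3)                 11111111
step 2: y <- (y % 4)                 11111111
step 3: y <- (y + 2)                 11111111
step 4: eval (y < 3)                 11111111
step 5: w <- -8                      11111111
step 6: y <- ((5 % 5) - max(12, -6)) 11111111

Answer: 7 steps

y: -12,-12,-12,-12,-12,-12,-12,-12
w: -8,-8,-8,-8,-8,-8,-8,-8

steps = 7; useful = 56; efficiency = 56/56 = 1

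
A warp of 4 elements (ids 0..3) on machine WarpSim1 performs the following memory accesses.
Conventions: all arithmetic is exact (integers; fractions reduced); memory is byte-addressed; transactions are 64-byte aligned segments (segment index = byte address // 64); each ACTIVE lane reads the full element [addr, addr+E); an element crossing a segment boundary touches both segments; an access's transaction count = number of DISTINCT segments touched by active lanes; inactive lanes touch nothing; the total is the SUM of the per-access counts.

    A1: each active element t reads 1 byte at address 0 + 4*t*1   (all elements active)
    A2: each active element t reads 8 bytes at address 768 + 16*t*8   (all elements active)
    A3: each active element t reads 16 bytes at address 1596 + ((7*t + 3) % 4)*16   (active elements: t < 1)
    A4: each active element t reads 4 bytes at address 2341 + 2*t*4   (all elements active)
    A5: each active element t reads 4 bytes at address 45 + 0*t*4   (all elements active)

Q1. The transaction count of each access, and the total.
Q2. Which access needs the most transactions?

A1: 1 transaction
A2: 4 transactions
A3: 1 transaction
A4: 2 transactions
A5: 1 transaction

Answer: 1,4,1,2,1; total 9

Answer: A2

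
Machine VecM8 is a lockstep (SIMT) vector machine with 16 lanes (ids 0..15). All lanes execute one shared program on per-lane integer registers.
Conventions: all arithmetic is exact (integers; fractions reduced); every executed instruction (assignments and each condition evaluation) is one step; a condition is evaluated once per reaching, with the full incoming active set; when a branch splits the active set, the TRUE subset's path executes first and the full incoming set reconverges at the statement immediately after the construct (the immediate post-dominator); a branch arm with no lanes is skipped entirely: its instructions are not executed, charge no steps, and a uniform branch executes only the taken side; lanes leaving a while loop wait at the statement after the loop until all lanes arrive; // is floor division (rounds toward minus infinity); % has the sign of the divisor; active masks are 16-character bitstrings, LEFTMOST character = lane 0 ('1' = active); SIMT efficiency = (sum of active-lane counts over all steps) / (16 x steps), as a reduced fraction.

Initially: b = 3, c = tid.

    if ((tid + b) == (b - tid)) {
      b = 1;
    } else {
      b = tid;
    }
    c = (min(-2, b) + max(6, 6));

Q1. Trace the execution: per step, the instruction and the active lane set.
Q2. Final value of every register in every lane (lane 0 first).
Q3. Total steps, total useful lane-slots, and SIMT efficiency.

step 0: eval ((tid + b) == (b - tid)) 1111111111111111
step 1: b <- 1                       1000000000000000
step 2: b <- tid                     0111111111111111
step 3: c <- (min(-2, b) + max(6, 6)) 1111111111111111

Answer: 4 steps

b: 1,1,2,3,4,5,6,7,8,9,10,11,12,13,14,15
c: 4,4,4,4,4,4,4,4,4,4,4,4,4,4,4,4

steps = 4; useful = 48; efficiency = 48/64 = 3/4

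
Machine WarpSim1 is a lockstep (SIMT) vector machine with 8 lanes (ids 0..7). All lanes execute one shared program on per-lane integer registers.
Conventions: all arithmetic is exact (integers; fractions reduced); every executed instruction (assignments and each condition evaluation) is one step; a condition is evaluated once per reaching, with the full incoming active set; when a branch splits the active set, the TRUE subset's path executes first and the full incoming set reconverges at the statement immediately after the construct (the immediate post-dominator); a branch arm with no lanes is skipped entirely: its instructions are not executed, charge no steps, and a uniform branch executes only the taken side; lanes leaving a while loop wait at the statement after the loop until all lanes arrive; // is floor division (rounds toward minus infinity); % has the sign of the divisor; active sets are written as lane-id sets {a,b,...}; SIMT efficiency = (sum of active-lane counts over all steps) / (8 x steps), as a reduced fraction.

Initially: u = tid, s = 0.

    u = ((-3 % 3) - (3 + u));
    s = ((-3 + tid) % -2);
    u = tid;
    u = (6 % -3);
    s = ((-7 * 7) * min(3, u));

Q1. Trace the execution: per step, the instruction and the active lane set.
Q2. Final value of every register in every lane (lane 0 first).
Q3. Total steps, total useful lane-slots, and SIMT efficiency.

step 0: u <- ((-3 % 3) - (3 + u))    {0,1,2,3,4,5,6,7}
step 1: s <- ((-3 + tid) % -2)       {0,1,2,3,4,5,6,7}
step 2: u <- tid                     {0,1,2,3,4,5,6,7}
step 3: u <- (6 % -3)                {0,1,2,3,4,5,6,7}
step 4: s <- ((-7 * 7) * min(3, u))  {0,1,2,3,4,5,6,7}

Answer: 5 steps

u: 0,0,0,0,0,0,0,0
s: 0,0,0,0,0,0,0,0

steps = 5; useful = 40; efficiency = 40/40 = 1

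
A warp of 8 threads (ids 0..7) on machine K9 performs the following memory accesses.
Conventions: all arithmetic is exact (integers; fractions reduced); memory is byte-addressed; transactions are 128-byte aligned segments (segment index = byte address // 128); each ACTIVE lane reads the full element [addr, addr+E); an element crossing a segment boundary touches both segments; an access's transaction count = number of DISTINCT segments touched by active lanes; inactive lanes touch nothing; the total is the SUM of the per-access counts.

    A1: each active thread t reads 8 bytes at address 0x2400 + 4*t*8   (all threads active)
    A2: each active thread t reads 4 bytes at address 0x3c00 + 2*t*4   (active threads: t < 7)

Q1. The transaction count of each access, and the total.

A1: 2 transactions
A2: 1 transaction

Answer: 2,1; total 3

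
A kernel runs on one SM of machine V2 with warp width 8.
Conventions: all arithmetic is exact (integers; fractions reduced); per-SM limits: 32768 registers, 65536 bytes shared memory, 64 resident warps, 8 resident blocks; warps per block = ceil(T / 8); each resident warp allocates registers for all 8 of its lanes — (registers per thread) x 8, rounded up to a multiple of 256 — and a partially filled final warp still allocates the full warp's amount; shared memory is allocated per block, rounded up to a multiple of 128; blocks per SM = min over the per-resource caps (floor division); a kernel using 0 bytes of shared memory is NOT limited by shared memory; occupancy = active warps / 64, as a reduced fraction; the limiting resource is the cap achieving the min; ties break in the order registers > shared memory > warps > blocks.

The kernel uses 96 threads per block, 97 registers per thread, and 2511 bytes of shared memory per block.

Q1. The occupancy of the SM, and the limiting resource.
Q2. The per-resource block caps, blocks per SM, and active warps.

Answer: occupancy 3/8, limited by registers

registers: 2 blocks
shared memory: 25 blocks
warps: 5 blocks
blocks: 8 blocks

Answer: 2 blocks, 24 active warps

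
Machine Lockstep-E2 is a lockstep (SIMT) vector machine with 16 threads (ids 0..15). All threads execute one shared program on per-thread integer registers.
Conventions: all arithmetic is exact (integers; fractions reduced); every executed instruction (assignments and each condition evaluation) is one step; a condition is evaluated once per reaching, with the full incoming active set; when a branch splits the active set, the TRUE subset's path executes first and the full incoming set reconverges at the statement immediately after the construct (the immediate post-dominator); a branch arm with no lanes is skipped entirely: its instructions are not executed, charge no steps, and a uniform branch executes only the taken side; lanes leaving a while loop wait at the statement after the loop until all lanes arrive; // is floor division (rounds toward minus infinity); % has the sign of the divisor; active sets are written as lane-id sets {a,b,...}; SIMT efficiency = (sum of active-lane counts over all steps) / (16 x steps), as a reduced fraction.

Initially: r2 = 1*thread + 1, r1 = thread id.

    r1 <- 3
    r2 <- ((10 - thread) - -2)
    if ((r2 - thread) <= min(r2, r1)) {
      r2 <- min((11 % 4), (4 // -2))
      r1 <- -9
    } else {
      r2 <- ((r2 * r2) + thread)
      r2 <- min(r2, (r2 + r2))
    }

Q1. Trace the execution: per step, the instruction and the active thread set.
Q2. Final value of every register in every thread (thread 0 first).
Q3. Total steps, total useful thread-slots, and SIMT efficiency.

step 0: r1 <- 3                      {0,1,2,3,4,5,6,7,8,9,10,11,12,13,14,15}
step 1: r2 <- ((10 - thread) - -2)   {0,1,2,3,4,5,6,7,8,9,10,11,12,13,14,15}
step 2: eval ((r2 - thread) <= min(r2, r1)) {0,1,2,3,4,5,6,7,8,9,10,11,12,13,14,15}
step 3: r2 <- min((11 % 4), (4 // -2)) {5,6,7,8,9,10,11,12,13,14,15}
step 4: r1 <- -9                     {5,6,7,8,9,10,11,12,13,14,15}
step 5: r2 <- ((r2 * r2) + thread)   {0,1,2,3,4}
step 6: r2 <- min(r2, (r2 + r2))     {0,1,2,3,4}

Answer: 7 steps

r2: 144,122,102,84,68,-2,-2,-2,-2,-2,-2,-2,-2,-2,-2,-2
r1: 3,3,3,3,3,-9,-9,-9,-9,-9,-9,-9,-9,-9,-9,-9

steps = 7; useful = 80; efficiency = 80/112 = 5/7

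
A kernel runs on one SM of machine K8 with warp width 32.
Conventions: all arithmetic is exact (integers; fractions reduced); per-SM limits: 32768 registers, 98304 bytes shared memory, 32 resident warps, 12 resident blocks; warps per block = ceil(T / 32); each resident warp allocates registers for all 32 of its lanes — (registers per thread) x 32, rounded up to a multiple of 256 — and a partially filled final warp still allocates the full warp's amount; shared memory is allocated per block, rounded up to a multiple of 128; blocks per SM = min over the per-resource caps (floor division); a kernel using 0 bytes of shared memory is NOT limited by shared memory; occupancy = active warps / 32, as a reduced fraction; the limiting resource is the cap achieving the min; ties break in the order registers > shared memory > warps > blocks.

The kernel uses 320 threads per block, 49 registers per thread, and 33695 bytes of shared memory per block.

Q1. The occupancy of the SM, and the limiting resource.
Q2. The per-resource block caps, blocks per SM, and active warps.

Answer: occupancy 5/16, limited by registers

registers: 1 block
shared memory: 2 blocks
warps: 3 blocks
blocks: 12 blocks

Answer: 1 block, 10 active warps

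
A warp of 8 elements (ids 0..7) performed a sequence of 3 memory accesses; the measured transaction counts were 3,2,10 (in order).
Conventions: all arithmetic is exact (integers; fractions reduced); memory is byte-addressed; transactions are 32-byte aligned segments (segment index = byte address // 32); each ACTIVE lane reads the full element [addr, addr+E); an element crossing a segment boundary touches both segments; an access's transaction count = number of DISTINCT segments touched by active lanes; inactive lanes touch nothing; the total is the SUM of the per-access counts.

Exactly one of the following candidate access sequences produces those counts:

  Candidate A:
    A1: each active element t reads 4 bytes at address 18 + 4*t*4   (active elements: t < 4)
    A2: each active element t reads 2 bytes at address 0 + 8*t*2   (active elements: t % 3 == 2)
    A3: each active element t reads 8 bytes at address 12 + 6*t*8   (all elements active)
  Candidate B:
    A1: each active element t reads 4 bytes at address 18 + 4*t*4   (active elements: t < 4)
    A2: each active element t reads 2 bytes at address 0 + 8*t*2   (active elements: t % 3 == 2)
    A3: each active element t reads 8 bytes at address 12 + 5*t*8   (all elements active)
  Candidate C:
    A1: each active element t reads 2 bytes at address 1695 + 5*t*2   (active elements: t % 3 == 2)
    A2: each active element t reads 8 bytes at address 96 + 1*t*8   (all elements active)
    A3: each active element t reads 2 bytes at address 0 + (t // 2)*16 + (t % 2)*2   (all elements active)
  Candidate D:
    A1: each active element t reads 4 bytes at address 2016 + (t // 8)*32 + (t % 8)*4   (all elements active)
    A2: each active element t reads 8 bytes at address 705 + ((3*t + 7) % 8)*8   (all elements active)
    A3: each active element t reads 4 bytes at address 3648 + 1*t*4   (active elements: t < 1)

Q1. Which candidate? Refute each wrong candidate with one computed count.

A: A3 gives 12 transactions, not 10
C: A1 gives 2 transactions, not 3
D: A1 gives 1 transaction, not 3
B: all counts match (3,2,10)

Answer: B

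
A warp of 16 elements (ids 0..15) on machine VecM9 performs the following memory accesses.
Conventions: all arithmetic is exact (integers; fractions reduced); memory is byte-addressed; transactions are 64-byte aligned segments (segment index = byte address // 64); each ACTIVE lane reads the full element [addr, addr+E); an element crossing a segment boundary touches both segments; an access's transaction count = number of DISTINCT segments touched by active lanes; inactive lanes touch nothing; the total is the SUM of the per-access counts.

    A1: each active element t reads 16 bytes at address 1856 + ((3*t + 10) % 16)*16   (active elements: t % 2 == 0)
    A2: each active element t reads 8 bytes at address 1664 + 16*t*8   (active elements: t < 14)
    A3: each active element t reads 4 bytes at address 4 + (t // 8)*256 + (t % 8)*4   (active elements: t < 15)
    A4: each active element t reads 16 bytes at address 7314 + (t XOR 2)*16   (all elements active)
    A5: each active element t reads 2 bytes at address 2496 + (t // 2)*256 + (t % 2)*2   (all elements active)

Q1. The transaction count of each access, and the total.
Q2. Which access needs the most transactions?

A1: 4 transactions
A2: 14 transactions
A3: 2 transactions
A4: 5 transactions
A5: 8 transactions

Answer: 4,14,2,5,8; total 33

Answer: A2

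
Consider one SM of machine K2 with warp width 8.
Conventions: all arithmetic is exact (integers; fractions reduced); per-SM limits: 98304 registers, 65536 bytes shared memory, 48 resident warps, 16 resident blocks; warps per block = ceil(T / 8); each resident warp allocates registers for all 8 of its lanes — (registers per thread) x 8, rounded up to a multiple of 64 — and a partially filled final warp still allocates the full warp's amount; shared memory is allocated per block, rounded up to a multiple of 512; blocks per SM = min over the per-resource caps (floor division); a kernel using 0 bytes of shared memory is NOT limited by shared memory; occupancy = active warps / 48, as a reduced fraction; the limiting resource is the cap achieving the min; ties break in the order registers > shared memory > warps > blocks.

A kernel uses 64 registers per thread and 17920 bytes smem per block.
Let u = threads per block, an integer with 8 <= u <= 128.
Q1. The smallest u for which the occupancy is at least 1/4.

Answer: u = 25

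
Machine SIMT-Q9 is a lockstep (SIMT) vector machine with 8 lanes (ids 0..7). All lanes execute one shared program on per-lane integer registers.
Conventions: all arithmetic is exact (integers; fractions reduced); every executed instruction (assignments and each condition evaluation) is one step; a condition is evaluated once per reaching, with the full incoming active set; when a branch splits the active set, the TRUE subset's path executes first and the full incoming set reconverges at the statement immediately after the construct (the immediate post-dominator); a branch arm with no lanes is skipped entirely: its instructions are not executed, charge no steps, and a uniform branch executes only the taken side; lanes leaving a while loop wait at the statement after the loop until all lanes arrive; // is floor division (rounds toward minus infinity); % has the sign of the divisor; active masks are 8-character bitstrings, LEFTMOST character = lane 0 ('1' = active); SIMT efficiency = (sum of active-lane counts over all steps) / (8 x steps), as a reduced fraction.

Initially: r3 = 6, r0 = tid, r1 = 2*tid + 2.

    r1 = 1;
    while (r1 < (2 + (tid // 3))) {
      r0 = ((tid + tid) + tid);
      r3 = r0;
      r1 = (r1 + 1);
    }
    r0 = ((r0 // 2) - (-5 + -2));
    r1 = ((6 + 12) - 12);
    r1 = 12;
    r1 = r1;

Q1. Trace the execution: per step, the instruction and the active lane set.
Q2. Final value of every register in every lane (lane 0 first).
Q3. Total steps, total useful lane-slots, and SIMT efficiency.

step 0: r1 <- 1                      11111111
step 1: eval (r1 < (2 + (tid // 3))) 11111111
step 2: r0 <- ((tid + tid) + tid)    11111111
step 3: r3 <- r0                     11111111
step 4: r1 <- (r1 + 1)               11111111
step 5: eval (r1 < (2 + (tid // 3))) 11111111
step 6: r0 <- ((tid + tid) + tid)    00011111
step 7: r3 <- r0                     00011111
step 8: r1 <- (r1 + 1)               00011111
step 9: eval (r1 < (2 + (tid // 3))) 00011111
step 10: r0 <- ((tid + tid) + tid)    00000011
step 11: r3 <- r0                     00000011
step 12: r1 <- (r1 + 1)               00000011
step 13: eval (r1 < (2 + (tid // 3))) 00000011
step 14: r0 <- ((r0 // 2) - (-5 + -2)) 11111111
step 15: r1 <- ((6 + 12) - 12)        11111111
step 16: r1 <- 12                     11111111
step 17: r1 <- r1                     11111111

Answer: 18 steps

r3: 0,3,6,9,12,15,18,21
r0: 7,8,10,11,13,14,16,17
r1: 12,12,12,12,12,12,12,12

steps = 18; useful = 108; efficiency = 108/144 = 3/4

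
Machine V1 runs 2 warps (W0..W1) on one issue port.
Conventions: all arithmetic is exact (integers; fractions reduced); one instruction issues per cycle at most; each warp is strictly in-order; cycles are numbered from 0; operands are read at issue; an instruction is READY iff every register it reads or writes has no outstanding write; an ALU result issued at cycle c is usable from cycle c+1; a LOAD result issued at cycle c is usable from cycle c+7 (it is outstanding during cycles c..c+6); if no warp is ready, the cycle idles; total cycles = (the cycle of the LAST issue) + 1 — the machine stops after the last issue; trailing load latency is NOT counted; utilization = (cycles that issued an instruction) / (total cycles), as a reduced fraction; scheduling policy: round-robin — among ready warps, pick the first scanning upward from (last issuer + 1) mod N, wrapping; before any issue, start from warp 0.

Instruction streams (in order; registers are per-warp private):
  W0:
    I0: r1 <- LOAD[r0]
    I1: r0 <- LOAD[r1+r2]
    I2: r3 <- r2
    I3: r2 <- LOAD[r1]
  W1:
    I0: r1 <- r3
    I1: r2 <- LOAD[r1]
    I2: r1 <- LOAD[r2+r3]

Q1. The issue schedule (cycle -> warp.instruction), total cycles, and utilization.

cycle 0: W0.I0
cycle 1: W1.I0
cycle 2: W1.I1
cycle 3: idle
cycle 4: idle
cycle 5: idle
cycle 6: idle
cycle 7: W0.I1
cycle 8: W0.I2
cycle 9: W1.I2
cycle 10: W0.I3

Answer: 11 cycles, utilization 7/11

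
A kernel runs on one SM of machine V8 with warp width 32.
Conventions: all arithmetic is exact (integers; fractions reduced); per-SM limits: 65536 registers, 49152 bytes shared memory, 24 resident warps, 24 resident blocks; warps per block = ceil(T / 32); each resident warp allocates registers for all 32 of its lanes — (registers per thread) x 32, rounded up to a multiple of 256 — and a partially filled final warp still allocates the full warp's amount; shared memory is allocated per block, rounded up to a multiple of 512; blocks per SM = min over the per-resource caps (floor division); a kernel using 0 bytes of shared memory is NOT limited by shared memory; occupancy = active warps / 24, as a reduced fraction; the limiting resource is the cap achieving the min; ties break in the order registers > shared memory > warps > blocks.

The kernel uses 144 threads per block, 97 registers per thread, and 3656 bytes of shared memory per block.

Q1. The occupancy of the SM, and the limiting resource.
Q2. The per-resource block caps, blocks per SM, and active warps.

Answer: occupancy 5/8, limited by registers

registers: 3 blocks
shared memory: 12 blocks
warps: 4 blocks
blocks: 24 blocks

Answer: 3 blocks, 15 active warps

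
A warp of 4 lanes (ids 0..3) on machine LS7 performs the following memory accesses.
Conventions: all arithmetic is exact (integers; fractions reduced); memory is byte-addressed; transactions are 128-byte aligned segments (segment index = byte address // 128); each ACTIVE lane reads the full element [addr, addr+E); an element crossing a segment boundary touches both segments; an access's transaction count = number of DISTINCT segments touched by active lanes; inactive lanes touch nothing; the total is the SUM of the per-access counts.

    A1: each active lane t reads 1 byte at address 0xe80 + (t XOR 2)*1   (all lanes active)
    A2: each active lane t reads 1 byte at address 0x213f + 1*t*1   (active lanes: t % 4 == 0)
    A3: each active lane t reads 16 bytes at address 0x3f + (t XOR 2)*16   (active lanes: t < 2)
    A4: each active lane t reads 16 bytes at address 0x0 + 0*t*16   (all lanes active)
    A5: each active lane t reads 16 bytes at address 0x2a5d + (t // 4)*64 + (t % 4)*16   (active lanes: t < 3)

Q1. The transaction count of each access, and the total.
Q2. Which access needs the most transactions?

A1: 1 transaction
A2: 1 transaction
A3: 1 transaction
A4: 1 transaction
A5: 2 transactions

Answer: 1,1,1,1,2; total 6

Answer: A5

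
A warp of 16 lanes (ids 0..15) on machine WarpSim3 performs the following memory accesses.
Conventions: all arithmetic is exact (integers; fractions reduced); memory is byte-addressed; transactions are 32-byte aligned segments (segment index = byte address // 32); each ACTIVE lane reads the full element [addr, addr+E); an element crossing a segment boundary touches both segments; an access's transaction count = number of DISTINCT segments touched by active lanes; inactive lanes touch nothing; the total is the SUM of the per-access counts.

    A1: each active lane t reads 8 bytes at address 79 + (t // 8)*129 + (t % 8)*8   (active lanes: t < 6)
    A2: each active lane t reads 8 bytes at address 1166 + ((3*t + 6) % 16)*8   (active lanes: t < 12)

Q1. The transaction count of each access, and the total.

A1: 2 transactions
A2: 5 transactions

Answer: 2,5; total 7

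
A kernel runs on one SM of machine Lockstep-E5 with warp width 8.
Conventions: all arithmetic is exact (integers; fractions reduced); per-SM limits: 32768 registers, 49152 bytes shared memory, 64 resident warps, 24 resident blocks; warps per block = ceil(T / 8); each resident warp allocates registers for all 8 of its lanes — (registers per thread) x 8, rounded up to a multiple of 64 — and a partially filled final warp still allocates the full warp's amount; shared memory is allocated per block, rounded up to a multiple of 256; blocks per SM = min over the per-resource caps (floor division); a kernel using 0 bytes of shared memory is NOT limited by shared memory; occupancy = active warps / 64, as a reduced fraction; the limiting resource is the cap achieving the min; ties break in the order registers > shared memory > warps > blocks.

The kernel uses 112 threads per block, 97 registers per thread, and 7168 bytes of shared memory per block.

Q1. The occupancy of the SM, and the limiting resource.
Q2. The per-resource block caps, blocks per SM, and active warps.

Answer: occupancy 7/16, limited by registers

registers: 2 blocks
shared memory: 6 blocks
warps: 4 blocks
blocks: 24 blocks

Answer: 2 blocks, 28 active warps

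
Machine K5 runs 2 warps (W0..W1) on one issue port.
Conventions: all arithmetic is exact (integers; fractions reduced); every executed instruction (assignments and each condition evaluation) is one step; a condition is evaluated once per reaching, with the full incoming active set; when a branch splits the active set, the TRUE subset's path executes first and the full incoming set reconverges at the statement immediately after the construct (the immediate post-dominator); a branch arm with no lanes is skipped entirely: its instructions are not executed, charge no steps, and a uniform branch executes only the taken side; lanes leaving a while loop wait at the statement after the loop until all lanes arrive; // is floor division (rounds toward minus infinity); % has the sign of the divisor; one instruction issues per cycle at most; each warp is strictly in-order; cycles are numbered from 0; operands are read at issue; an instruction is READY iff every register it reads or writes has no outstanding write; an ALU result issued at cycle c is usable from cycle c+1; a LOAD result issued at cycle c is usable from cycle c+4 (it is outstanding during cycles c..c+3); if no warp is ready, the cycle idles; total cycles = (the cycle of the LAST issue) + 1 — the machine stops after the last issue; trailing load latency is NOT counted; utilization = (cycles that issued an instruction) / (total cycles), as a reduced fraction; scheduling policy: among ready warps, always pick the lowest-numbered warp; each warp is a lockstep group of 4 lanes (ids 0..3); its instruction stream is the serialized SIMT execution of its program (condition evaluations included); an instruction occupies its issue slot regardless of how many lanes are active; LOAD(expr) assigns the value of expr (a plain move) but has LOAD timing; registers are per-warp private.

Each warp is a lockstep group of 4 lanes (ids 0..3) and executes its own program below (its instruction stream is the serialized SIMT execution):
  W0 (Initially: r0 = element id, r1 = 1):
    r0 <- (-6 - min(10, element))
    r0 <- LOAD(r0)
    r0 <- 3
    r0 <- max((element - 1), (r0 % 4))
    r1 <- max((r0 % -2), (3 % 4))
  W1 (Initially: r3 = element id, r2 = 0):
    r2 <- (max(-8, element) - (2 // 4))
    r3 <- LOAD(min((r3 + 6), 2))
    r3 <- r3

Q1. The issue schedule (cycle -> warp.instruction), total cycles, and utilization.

cycle 0: W0.I0
cycle 1: W0.I1
cycle 2: W1.I0
cycle 3: W1.I1
cycle 4: idle
cycle 5: W0.I2
cycle 6: W0.I3
cycle 7: W0.I4
cycle 8: W1.I2

Answer: 9 cycles, utilization 8/9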